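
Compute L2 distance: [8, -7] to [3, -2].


d = √((8-3)² + (-7+ 2)²)
  = √(25 + 25)
  = √50 = 7.0711

7.0711


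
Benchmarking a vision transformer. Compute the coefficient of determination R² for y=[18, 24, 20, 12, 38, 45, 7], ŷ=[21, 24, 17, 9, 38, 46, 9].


ȳ = 23.4286
SS_res = Σ(y-ŷ)² = 32
SS_tot = Σ(y-ȳ)² = 1119.71
R² = 1 - SS_res/SS_tot = 1 - 0.0286 = 0.9714

0.9714


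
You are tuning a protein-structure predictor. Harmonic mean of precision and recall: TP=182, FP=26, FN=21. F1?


Precision = 182/208 = 0.875
Recall = 182/203 = 0.8966
F1 = 2·P·R/(P+R) = 2·TP/(2·TP+FP+FN) = 364/(364+26+21) = 364/411 = 0.8856

0.8856


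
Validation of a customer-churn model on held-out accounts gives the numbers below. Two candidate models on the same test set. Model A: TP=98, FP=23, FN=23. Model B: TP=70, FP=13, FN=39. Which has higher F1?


Model A: P=98/121=0.8099, R=98/121=0.8099, F1=2PR/(P+R)=2TP/(2TP+FP+FN)=196/242=0.8099
Model B: P=70/83=0.8434, R=70/109=0.6422, F1=2PR/(P+R)=2TP/(2TP+FP+FN)=140/192=0.7292
0.8099 > 0.7292 → Model A

Model A


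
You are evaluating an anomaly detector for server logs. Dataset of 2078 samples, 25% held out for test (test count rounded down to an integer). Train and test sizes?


Test = ⌊2078·25/100⌋ = 519
Train = 2078 - 519 = 1559

Train: 1559, Test: 519


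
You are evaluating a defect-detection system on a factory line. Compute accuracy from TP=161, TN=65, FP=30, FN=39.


Accuracy = (TP+TN)/(TP+TN+FP+FN)
= (161+65)/(295)
= 226/295 = 76.61%

76.61%


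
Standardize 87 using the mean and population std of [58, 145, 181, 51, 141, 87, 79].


μ = 106, σ = 45.9658
z = (87 - 106)/45.9658 = -0.4134

-0.4134


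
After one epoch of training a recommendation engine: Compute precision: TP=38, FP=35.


Precision = TP/(TP+FP)
= 38/(38+35)
= 38/73 = 52.05%

52.05%


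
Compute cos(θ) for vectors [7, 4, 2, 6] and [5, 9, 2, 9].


A·B = 7·5 + 4·9 + 2·2 + 6·9 = 129
‖A‖ = √105 = 10.247, ‖B‖ = √191 = 13.8203
cos = 129/(√105·√191) = 129/√20055 = 0.9109

0.9109


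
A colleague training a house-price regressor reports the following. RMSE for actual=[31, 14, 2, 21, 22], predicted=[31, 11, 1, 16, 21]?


MSE = 36/5 = 7.2
RMSE = √(36/5) = 2.6833

2.6833


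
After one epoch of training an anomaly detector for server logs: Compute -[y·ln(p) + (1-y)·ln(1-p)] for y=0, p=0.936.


BCE = -[y·ln(p) + (1-y)·ln(1-p)]
= -0 - 1·ln(1-0.936)
= -ln(0.064) = 2.7489

2.7489


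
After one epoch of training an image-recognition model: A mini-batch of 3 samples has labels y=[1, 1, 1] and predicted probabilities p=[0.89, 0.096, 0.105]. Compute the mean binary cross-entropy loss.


L[0] = -ln(0.89) = 0.1165
L[1] = -ln(0.096) = 2.3434
L[2] = -ln(0.105) = 2.2538
mean = (0.1165 + 2.3434 + 2.2538)/3 = 1.5712

1.5712


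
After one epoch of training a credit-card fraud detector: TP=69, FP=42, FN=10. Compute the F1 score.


Precision = 69/111 = 0.6216
Recall = 69/79 = 0.8734
F1 = 2·P·R/(P+R) = 2·TP/(2·TP+FP+FN) = 138/(138+42+10) = 138/190 = 0.7263

0.7263


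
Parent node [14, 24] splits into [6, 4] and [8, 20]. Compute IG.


Parent = [14, 24], H_parent = 0.9495
H_left = 0.971 (n=10), H_right = 0.8631 (n=28)
H_children = (10/38)·0.971 + (28/38)·0.8631 = 0.8915
IG = 0.9495 - 0.8915 = 0.058

0.058


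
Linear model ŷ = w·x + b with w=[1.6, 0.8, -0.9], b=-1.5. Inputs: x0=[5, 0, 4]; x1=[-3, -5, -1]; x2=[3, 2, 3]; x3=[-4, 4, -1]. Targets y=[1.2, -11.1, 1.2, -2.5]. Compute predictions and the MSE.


ŷ0 = (1.6)·(5) + (0.8)·(0) + (-0.9)·(4) - 1.5 = 2.9
ŷ1 = (1.6)·(-3) + (0.8)·(-5) + (-0.9)·(-1) - 1.5 = -9.4
ŷ2 = (1.6)·(3) + (0.8)·(2) + (-0.9)·(3) - 1.5 = 2.2
ŷ3 = (1.6)·(-4) + (0.8)·(4) + (-0.9)·(-1) - 1.5 = -3.8
errors² = [2.89, 2.89, 1.0, 1.69]
MSE = 8.4700/4 = 2.1175

2.1175


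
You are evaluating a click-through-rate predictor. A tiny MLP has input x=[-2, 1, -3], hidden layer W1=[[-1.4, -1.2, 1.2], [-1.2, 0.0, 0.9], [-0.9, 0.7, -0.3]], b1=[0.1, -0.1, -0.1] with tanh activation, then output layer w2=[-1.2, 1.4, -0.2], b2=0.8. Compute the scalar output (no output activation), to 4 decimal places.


z1[0] = (-1.4)·(-2) + (-1.2)·(1) + (1.2)·(-3) + 0.1 = -1.9
z1[1] = (-1.2)·(-2) + (0.0)·(1) + (0.9)·(-3) - 0.1 = -0.4
z1[2] = (-0.9)·(-2) + (0.7)·(1) + (-0.3)·(-3) - 0.1 = 3.3
h = tanh(z1) = [-0.9562, -0.3799, 0.9973]
output = (-1.2)·(-0.9562) + (1.4)·(-0.3799) + (-0.2)·(0.9973) + 0.8 = 1.2161

1.2161


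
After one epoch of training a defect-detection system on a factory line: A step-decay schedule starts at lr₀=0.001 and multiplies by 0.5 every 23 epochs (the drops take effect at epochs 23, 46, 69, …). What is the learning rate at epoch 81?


n_drops = ⌊81/23⌋ = 3
lr = 0.001·0.5^3 = 0.001·0.125 = 0.000125

0.000125


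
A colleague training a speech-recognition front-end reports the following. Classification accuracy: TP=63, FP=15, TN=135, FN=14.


Accuracy = (TP+TN)/(TP+TN+FP+FN)
= (63+135)/(227)
= 198/227 = 87.22%

87.22%


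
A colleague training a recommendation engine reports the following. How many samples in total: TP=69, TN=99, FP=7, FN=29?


Total = TP + TN + FP + FN
= 69 + 99 + 7 + 29
= 204
(Predicted positive: 76, predicted negative: 128)

204


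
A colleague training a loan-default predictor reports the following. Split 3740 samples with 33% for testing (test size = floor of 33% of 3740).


Test = ⌊3740·33/100⌋ = 1234
Train = 3740 - 1234 = 2506

Train: 2506, Test: 1234


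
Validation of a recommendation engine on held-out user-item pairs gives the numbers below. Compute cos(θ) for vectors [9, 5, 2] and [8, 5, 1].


A·B = 9·8 + 5·5 + 2·1 = 99
‖A‖ = √110 = 10.4881, ‖B‖ = √90 = 9.4868
cos = 99/(√110·√90) = 99/√9900 = 0.995

0.995


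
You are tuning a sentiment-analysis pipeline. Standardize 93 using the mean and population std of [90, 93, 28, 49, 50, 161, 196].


μ = 95.2857, σ = 57.589
z = (93 - 95.2857)/57.589 = -0.0397

-0.0397


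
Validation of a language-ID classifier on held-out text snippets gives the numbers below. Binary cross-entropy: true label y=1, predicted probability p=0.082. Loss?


BCE = -[y·ln(p) + (1-y)·ln(1-p)]
= -1·ln(0.082) - 0
= -ln(0.082) = 2.501

2.501


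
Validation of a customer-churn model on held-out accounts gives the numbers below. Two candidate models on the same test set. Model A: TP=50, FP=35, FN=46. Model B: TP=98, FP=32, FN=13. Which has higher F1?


Model A: P=50/85=0.5882, R=50/96=0.5208, F1=2PR/(P+R)=2TP/(2TP+FP+FN)=100/181=0.5525
Model B: P=98/130=0.7538, R=98/111=0.8829, F1=2PR/(P+R)=2TP/(2TP+FP+FN)=196/241=0.8133
0.5525 < 0.8133 → Model B

Model B


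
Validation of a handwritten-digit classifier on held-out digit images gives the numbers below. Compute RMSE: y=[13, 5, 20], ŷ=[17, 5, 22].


MSE = 20/3 = 6.6667
RMSE = √(20/3) = 2.582

2.582


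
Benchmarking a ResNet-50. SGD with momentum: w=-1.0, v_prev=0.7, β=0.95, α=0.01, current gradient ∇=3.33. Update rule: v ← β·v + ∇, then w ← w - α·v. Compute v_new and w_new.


v_new = 0.95·0.7 + 3.33 = 0.665 + 3.33 = 3.995
w_new = -1.0 - 0.01·3.995 = -1.0 - 0.03995 = -1.03995

v_new=3.995, w_new=-1.03995


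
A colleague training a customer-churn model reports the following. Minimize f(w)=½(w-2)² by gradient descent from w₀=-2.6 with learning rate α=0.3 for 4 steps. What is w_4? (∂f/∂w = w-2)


step 1: grad = -2.6-2 = -4.6; w = -2.6 - 0.3·(-4.6) = -1.22
step 2: grad = -1.22-2 = -3.22; w = -1.22 - 0.3·(-3.22) = -0.254
step 3: grad = -0.254-2 = -2.254; w = -0.254 - 0.3·(-2.254) = 0.4222
step 4: grad = 0.4222-2 = -1.5778; w = 0.4222 - 0.3·(-1.5778) = 0.89554

0.89554


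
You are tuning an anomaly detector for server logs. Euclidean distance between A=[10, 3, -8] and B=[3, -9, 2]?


d = √((10-3)² + (3+ 9)² + (-8-2)²)
  = √(49 + 144 + 100)
  = √293 = 17.1172

17.1172


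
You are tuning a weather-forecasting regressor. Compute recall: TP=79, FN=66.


Recall = TP/(TP+FN)
= 79/(79+66)
= 79/145 = 54.48%

54.48%


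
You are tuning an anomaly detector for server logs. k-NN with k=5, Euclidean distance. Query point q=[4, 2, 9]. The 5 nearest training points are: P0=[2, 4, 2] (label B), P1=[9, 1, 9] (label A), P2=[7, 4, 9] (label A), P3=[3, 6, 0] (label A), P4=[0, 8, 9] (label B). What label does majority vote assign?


d(q,P0) = 7.5498  (label B)
d(q,P1) = 5.099  (label A)
d(q,P2) = 3.6056  (label A)
d(q,P3) = 9.8995  (label A)
d(q,P4) = 7.2111  (label B)
Votes: A=3, B=2
Majority → A

A


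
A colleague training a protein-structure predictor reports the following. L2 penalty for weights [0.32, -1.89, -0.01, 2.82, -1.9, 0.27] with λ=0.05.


‖w‖₂² = (0.32)² + (-1.89)² + (-0.01)² + (2.82)² + (-1.9)² + (0.27)²
     = 0.1024 + 3.5721 + 0.0001 + 7.9524 + 3.61 + 0.0729
     = 15.3099
λ·‖w‖₂² = 0.05·15.3099 = 0.765495

0.765495


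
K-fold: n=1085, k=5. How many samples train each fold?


Fold size = 1085/5 = 217
Training per fold = 1085 - 217 = 868

868


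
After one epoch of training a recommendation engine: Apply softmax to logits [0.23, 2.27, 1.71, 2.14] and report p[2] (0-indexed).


Exponentials: e^0.23=1.2586, e^2.27=9.6794, e^1.71=5.529, e^2.14=8.4994
Sum = 24.9664
Softmax = [0.0504, 0.3877, 0.2215, 0.3404]
p[2] = 5.529/24.9664 = 0.2215

0.2215


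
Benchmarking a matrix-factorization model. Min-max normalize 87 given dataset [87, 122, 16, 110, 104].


min=16, max=122
(87-16)/(122-16) = 71/106 = 0.6698

0.6698


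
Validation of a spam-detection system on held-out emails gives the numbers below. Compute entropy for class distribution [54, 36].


Probabilities: [54/90, 36/90] ≈ [0.6, 0.4]
H = -((54/90)·log₂(54/90) + (36/90)·log₂(36/90))
  = 0.971 bits

0.971 bits


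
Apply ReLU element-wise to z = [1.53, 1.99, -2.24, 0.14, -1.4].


ReLU(1.53) = max(0, 1.53) = 1.53
ReLU(1.99) = max(0, 1.99) = 1.99
ReLU(-2.24) = max(0, -2.24) = 0.0
ReLU(0.14) = max(0, 0.14) = 0.14
ReLU(-1.4) = max(0, -1.4) = 0.0
result = [1.53, 1.99, 0.0, 0.14, 0.0]

[1.53, 1.99, 0.0, 0.14, 0.0]


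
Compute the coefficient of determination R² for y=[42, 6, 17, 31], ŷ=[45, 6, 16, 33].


ȳ = 24
SS_res = Σ(y-ŷ)² = 14
SS_tot = Σ(y-ȳ)² = 746
R² = 1 - SS_res/SS_tot = 1 - 0.0188 = 0.9812

0.9812


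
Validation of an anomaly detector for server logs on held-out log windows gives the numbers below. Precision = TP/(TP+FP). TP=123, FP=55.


Precision = TP/(TP+FP)
= 123/(123+55)
= 123/178 = 69.1%

69.1%


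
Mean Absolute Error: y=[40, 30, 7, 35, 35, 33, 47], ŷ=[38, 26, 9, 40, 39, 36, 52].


Absolute errors: |40-38|=2, |30-26|=4, |7-9|=2, |35-40|=5, |35-39|=4, |33-36|=3, |47-52|=5
Sum = 25
MAE = 25/7 = 25/7

25/7


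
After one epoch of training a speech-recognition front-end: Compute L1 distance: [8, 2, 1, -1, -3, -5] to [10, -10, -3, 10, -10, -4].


d = |8-10| + |2+ 10| + |1+ 3| + |-1-10| + |-3+ 10| + |-5+ 4|
  = 2 + 12 + 4 + 11 + 7 + 1
  = 37

37


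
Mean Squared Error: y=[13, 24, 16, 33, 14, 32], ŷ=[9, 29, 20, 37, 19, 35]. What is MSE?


Squared errors: (13-9)²=16, (24-29)²=25, (16-20)²=16, (33-37)²=16, (14-19)²=25, (32-35)²=9
Sum = 107
MSE = 107/6 = 107/6

107/6


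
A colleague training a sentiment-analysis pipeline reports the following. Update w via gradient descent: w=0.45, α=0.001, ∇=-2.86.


w_new = w - α·∇
= 0.45 - 0.001·-2.86
= 0.45 + 0.00286
= 0.45286

0.45286


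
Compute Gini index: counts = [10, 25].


Probabilities: [10/35, 25/35] ≈ [0.2857, 0.7143]
Σpᵢ² = (100 + 625)/35² = 725/1225
Gini = 1 - Σpᵢ² = 1 - 725/1225 = 0.4082

0.4082


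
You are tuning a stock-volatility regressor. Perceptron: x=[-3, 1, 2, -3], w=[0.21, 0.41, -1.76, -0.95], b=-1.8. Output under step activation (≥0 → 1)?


z = (-3)·(0.21) + (1)·(0.41) + (2)·(-1.76) + (-3)·(-0.95) - 1.8
  = -2.69
step(z) = 0 (z<0)

0


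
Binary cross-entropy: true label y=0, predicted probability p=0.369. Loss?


BCE = -[y·ln(p) + (1-y)·ln(1-p)]
= -0 - 1·ln(1-0.369)
= -ln(0.631) = 0.4604

0.4604


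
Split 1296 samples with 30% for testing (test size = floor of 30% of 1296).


Test = ⌊1296·30/100⌋ = 388
Train = 1296 - 388 = 908

Train: 908, Test: 388


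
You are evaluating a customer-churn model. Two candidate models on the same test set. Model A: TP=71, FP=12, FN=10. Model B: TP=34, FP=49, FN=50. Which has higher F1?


Model A: P=71/83=0.8554, R=71/81=0.8765, F1=2PR/(P+R)=2TP/(2TP+FP+FN)=142/164=0.8659
Model B: P=34/83=0.4096, R=34/84=0.4048, F1=2PR/(P+R)=2TP/(2TP+FP+FN)=68/167=0.4072
0.8659 > 0.4072 → Model A

Model A


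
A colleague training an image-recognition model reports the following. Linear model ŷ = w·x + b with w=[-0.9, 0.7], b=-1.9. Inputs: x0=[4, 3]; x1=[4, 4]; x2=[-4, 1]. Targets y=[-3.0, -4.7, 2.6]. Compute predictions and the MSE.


ŷ0 = (-0.9)·(4) + (0.7)·(3) - 1.9 = -3.4
ŷ1 = (-0.9)·(4) + (0.7)·(4) - 1.9 = -2.7
ŷ2 = (-0.9)·(-4) + (0.7)·(1) - 1.9 = 2.4
errors² = [0.16, 4.0, 0.04]
MSE = 4.2000/3 = 1.4

1.4


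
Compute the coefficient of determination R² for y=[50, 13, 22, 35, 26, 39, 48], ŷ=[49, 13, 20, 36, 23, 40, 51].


ȳ = 33.2857
SS_res = Σ(y-ŷ)² = 25
SS_tot = Σ(y-ȳ)² = 1123.43
R² = 1 - SS_res/SS_tot = 1 - 0.0223 = 0.9777

0.9777


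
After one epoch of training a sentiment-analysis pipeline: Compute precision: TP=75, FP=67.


Precision = TP/(TP+FP)
= 75/(75+67)
= 75/142 = 52.82%

52.82%


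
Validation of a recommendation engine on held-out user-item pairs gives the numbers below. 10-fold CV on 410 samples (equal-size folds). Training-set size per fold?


Fold size = 410/10 = 41
Training per fold = 410 - 41 = 369

369


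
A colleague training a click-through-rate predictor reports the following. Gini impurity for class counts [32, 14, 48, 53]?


Probabilities: [32/147, 14/147, 48/147, 53/147] ≈ [0.2177, 0.0952, 0.3265, 0.3605]
Σpᵢ² = (1024 + 196 + 2304 + 2809)/147² = 6333/21609
Gini = 1 - Σpᵢ² = 1 - 6333/21609 = 0.7069

0.7069


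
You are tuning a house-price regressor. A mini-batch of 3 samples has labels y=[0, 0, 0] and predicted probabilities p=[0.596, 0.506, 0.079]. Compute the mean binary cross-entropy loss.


L[0] = -ln(1-0.596) = -ln(0.404) = 0.9063
L[1] = -ln(1-0.506) = -ln(0.494) = 0.7052
L[2] = -ln(1-0.079) = -ln(0.921) = 0.0823
mean = (0.9063 + 0.7052 + 0.0823)/3 = 0.5646

0.5646


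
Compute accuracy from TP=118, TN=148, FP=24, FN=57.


Accuracy = (TP+TN)/(TP+TN+FP+FN)
= (118+148)/(347)
= 266/347 = 76.66%

76.66%


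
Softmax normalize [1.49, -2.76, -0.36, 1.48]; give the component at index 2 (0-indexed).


Exponentials: e^1.49=4.4371, e^-2.76=0.0633, e^-0.36=0.6977, e^1.48=4.3929
Sum = 9.591
Softmax = [0.4626, 0.0066, 0.0727, 0.458]
p[2] = 0.6977/9.591 = 0.0727

0.0727


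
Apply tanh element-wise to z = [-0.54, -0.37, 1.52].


tanh(-0.54) = -0.493
tanh(-0.37) = -0.354
tanh(1.52) = 0.9087
result = [-0.493, -0.354, 0.9087]

[-0.493, -0.354, 0.9087]


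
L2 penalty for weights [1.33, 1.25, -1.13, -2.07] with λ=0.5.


‖w‖₂² = (1.33)² + (1.25)² + (-1.13)² + (-2.07)²
     = 1.7689 + 1.5625 + 1.2769 + 4.2849
     = 8.8932
λ·‖w‖₂² = 0.5·8.8932 = 4.4466

4.4466


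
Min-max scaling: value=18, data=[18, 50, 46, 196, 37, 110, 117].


min=18, max=196
(18-18)/(196-18) = 0/178 = 0.0

0.0


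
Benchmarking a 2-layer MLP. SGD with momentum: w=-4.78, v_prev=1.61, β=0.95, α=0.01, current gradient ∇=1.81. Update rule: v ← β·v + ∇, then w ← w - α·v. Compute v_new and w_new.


v_new = 0.95·1.61 + 1.81 = 1.5295 + 1.81 = 3.3395
w_new = -4.78 - 0.01·3.3395 = -4.78 - 0.033395 = -4.813395

v_new=3.3395, w_new=-4.813395


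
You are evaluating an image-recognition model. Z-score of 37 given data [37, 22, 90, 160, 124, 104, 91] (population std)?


μ = 89.7143, σ = 44.2161
z = (37 - 89.7143)/44.2161 = -1.1922

-1.1922


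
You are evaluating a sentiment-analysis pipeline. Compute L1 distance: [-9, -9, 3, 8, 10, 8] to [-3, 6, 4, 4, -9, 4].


d = |-9+ 3| + |-9-6| + |3-4| + |8-4| + |10+ 9| + |8-4|
  = 6 + 15 + 1 + 4 + 19 + 4
  = 49

49


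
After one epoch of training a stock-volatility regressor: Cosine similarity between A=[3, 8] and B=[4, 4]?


A·B = 3·4 + 8·4 = 44
‖A‖ = √73 = 8.544, ‖B‖ = √32 = 5.6569
cos = 44/(√73·√32) = 44/√2336 = 0.9104

0.9104


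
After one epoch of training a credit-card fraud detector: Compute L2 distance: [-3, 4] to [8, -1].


d = √((-3-8)² + (4+ 1)²)
  = √(121 + 25)
  = √146 = 12.083

12.083


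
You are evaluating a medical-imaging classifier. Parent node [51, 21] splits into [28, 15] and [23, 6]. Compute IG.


Parent = [51, 21], H_parent = 0.8709
H_left = 0.933 (n=43), H_right = 0.7355 (n=29)
H_children = (43/72)·0.933 + (29/72)·0.7355 = 0.8535
IG = 0.8709 - 0.8535 = 0.0174

0.0174


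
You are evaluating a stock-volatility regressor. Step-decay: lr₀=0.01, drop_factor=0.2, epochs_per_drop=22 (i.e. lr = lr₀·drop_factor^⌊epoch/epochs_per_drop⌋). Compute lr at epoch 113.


n_drops = ⌊113/22⌋ = 5
lr = 0.01·0.2^5 = 0.01·0.00032 = 0.0000032

0.0000032


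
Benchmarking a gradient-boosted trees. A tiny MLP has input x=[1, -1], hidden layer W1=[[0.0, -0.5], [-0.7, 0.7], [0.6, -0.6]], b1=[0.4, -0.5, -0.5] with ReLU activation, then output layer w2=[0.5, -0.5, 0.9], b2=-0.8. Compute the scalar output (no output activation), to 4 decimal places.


z1[0] = (0.0)·(1) + (-0.5)·(-1) + 0.4 = 0.9
z1[1] = (-0.7)·(1) + (0.7)·(-1) - 0.5 = -1.9
z1[2] = (0.6)·(1) + (-0.6)·(-1) - 0.5 = 0.7
h = ReLU(z1) = [0.9, 0.0, 0.7]
output = (0.5)·(0.9) + (-0.5)·(0.0) + (0.9)·(0.7) - 0.8 = 0.28

0.28


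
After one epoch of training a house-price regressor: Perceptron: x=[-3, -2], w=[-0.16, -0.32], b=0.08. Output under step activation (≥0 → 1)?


z = (-3)·(-0.16) + (-2)·(-0.32) + 0.08
  = 1.2
step(z) = 1 (z≥0)

1


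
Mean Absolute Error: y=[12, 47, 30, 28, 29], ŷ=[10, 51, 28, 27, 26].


Absolute errors: |12-10|=2, |47-51|=4, |30-28|=2, |28-27|=1, |29-26|=3
Sum = 12
MAE = 12/5 = 12/5

12/5


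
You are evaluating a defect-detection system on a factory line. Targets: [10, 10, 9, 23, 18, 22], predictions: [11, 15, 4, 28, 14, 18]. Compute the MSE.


Squared errors: (10-11)²=1, (10-15)²=25, (9-4)²=25, (23-28)²=25, (18-14)²=16, (22-18)²=16
Sum = 108
MSE = 108/6 = 18

18


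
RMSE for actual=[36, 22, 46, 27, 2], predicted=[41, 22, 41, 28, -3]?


MSE = 76/5 = 15.2
RMSE = √(76/5) = 3.8987

3.8987


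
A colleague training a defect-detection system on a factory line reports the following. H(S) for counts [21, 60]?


Probabilities: [21/81, 60/81] ≈ [0.2593, 0.7407]
H = -((21/81)·log₂(21/81) + (60/81)·log₂(60/81))
  = 0.8256 bits

0.8256 bits


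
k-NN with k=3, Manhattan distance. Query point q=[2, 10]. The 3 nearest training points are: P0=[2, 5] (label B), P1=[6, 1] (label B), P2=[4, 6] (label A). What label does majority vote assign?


d(q,P0) = 5  (label B)
d(q,P1) = 13  (label B)
d(q,P2) = 6  (label A)
Votes: A=1, B=2
Majority → B

B


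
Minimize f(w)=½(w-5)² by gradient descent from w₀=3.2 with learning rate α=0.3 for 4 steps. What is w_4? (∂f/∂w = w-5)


step 1: grad = 3.2-5 = -1.8; w = 3.2 - 0.3·(-1.8) = 3.74
step 2: grad = 3.74-5 = -1.26; w = 3.74 - 0.3·(-1.26) = 4.118
step 3: grad = 4.118-5 = -0.882; w = 4.118 - 0.3·(-0.882) = 4.3826
step 4: grad = 4.3826-5 = -0.6174; w = 4.3826 - 0.3·(-0.6174) = 4.56782

4.56782


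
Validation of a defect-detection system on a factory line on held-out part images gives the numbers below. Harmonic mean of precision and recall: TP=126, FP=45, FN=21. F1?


Precision = 126/171 = 0.7368
Recall = 126/147 = 0.8571
F1 = 2·P·R/(P+R) = 2·TP/(2·TP+FP+FN) = 252/(252+45+21) = 252/318 = 0.7925

0.7925


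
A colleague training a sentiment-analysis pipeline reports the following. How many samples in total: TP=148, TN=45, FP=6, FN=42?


Total = TP + TN + FP + FN
= 148 + 45 + 6 + 42
= 241
(Predicted positive: 154, predicted negative: 87)

241


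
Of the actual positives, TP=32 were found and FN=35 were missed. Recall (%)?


Recall = TP/(TP+FN)
= 32/(32+35)
= 32/67 = 47.76%

47.76%


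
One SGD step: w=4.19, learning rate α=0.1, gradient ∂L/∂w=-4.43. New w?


w_new = w - α·∇
= 4.19 - 0.1·-4.43
= 4.19 + 0.443
= 4.633

4.633


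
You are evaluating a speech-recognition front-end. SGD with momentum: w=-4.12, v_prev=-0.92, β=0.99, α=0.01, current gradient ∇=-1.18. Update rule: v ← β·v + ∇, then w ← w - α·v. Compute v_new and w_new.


v_new = 0.99·-0.92 - 1.18 = -0.9108 - 1.18 = -2.0908
w_new = -4.12 - 0.01·-2.0908 = -4.12 + 0.020908 = -4.099092

v_new=-2.0908, w_new=-4.099092


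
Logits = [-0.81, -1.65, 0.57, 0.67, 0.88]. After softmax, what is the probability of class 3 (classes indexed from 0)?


Exponentials: e^-0.81=0.4449, e^-1.65=0.192, e^0.57=1.7683, e^0.67=1.9542, e^0.88=2.4109
Sum = 6.7703
Softmax = [0.0657, 0.0284, 0.2612, 0.2886, 0.3561]
p[3] = 1.9542/6.7703 = 0.2886

0.2886


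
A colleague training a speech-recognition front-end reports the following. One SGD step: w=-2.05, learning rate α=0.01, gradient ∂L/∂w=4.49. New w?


w_new = w - α·∇
= -2.05 - 0.01·4.49
= -2.05 - 0.0449
= -2.0949

-2.0949


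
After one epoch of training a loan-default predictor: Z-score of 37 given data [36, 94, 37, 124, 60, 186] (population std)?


μ = 89.5, σ = 53.2471
z = (37 - 89.5)/53.2471 = -0.986

-0.986


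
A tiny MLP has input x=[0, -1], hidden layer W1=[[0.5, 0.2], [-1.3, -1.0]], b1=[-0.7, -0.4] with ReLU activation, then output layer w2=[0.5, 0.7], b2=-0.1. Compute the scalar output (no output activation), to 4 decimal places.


z1[0] = (0.5)·(0) + (0.2)·(-1) - 0.7 = -0.9
z1[1] = (-1.3)·(0) + (-1.0)·(-1) - 0.4 = 0.6
h = ReLU(z1) = [0.0, 0.6]
output = (0.5)·(0.0) + (0.7)·(0.6) - 0.1 = 0.32

0.32


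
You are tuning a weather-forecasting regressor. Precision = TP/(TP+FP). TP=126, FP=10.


Precision = TP/(TP+FP)
= 126/(126+10)
= 126/136 = 92.65%

92.65%


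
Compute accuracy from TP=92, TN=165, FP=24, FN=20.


Accuracy = (TP+TN)/(TP+TN+FP+FN)
= (92+165)/(301)
= 257/301 = 85.38%

85.38%


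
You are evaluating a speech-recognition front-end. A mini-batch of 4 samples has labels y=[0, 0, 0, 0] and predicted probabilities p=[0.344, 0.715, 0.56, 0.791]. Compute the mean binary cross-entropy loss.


L[0] = -ln(1-0.344) = -ln(0.656) = 0.4216
L[1] = -ln(1-0.715) = -ln(0.285) = 1.2553
L[2] = -ln(1-0.56) = -ln(0.44) = 0.821
L[3] = -ln(1-0.791) = -ln(0.209) = 1.5654
mean = (0.4216 + 1.2553 + 0.821 + 1.5654)/4 = 1.0158

1.0158


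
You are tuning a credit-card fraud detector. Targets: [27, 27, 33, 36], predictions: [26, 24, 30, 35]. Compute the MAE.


Absolute errors: |27-26|=1, |27-24|=3, |33-30|=3, |36-35|=1
Sum = 8
MAE = 8/4 = 2

2


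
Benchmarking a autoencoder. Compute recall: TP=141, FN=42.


Recall = TP/(TP+FN)
= 141/(141+42)
= 141/183 = 77.05%

77.05%


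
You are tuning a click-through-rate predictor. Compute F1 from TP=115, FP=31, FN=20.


Precision = 115/146 = 0.7877
Recall = 115/135 = 0.8519
F1 = 2·P·R/(P+R) = 2·TP/(2·TP+FP+FN) = 230/(230+31+20) = 230/281 = 0.8185

0.8185


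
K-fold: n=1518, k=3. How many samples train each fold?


Fold size = 1518/3 = 506
Training per fold = 1518 - 506 = 1012

1012


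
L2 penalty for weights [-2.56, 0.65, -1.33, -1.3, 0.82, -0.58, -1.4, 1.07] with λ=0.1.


‖w‖₂² = (-2.56)² + (0.65)² + (-1.33)² + (-1.3)² + (0.82)² + (-0.58)² + (-1.4)² + (1.07)²
     = 6.5536 + 0.4225 + 1.7689 + 1.69 + 0.6724 + 0.3364 + 1.96 + 1.1449
     = 14.5487
λ·‖w‖₂² = 0.1·14.5487 = 1.45487

1.45487


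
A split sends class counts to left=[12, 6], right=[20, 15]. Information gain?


Parent = [32, 21], H_parent = 0.9687
H_left = 0.9183 (n=18), H_right = 0.9852 (n=35)
H_children = (18/53)·0.9183 + (35/53)·0.9852 = 0.9625
IG = 0.9687 - 0.9625 = 0.0062

0.0062


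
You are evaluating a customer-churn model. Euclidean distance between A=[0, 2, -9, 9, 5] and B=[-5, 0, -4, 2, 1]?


d = √((0+ 5)² + (2-0)² + (-9+ 4)² + (9-2)² + (5-1)²)
  = √(25 + 4 + 25 + 49 + 16)
  = √119 = 10.9087

10.9087


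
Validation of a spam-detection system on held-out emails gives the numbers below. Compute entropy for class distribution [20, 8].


Probabilities: [20/28, 8/28] ≈ [0.7143, 0.2857]
H = -((20/28)·log₂(20/28) + (8/28)·log₂(8/28))
  = 0.8631 bits

0.8631 bits


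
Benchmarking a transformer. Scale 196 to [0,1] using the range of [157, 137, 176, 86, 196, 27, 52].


min=27, max=196
(196-27)/(196-27) = 169/169 = 1.0

1.0


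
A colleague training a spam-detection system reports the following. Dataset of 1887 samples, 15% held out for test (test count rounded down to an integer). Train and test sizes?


Test = ⌊1887·15/100⌋ = 283
Train = 1887 - 283 = 1604

Train: 1604, Test: 283


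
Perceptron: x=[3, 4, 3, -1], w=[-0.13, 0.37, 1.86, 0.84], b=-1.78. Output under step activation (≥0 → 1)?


z = (3)·(-0.13) + (4)·(0.37) + (3)·(1.86) + (-1)·(0.84) - 1.78
  = 4.05
step(z) = 1 (z≥0)

1


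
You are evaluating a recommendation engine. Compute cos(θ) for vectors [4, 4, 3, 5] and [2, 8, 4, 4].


A·B = 4·2 + 4·8 + 3·4 + 5·4 = 72
‖A‖ = √66 = 8.124, ‖B‖ = √100 = 10
cos = 72/(√66·√100) = 72/√6600 = 0.8863

0.8863


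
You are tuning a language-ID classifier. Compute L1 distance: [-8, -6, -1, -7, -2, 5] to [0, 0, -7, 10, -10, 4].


d = |-8-0| + |-6-0| + |-1+ 7| + |-7-10| + |-2+ 10| + |5-4|
  = 8 + 6 + 6 + 17 + 8 + 1
  = 46

46


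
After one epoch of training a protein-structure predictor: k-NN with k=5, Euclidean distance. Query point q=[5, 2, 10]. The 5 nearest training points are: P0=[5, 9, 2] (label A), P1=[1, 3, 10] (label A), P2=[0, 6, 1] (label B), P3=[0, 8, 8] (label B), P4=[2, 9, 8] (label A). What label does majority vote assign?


d(q,P0) = 10.6301  (label A)
d(q,P1) = 4.1231  (label A)
d(q,P2) = 11.0454  (label B)
d(q,P3) = 8.0623  (label B)
d(q,P4) = 7.874  (label A)
Votes: A=3, B=2
Majority → A

A


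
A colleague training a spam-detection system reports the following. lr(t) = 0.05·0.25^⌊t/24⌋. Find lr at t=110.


n_drops = ⌊110/24⌋ = 4
lr = 0.05·0.25^4 = 0.05·0.00390625 = 0.0001953125

0.0001953125


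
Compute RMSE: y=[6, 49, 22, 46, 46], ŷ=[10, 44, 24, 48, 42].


MSE = 65/5 = 13
RMSE = √(65/5) = 3.6056

3.6056


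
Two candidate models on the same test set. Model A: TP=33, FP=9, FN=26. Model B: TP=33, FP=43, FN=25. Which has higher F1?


Model A: P=33/42=0.7857, R=33/59=0.5593, F1=2PR/(P+R)=2TP/(2TP+FP+FN)=66/101=0.6535
Model B: P=33/76=0.4342, R=33/58=0.569, F1=2PR/(P+R)=2TP/(2TP+FP+FN)=66/134=0.4925
0.6535 > 0.4925 → Model A

Model A


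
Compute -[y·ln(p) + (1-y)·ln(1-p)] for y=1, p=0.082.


BCE = -[y·ln(p) + (1-y)·ln(1-p)]
= -1·ln(0.082) - 0
= -ln(0.082) = 2.501

2.501


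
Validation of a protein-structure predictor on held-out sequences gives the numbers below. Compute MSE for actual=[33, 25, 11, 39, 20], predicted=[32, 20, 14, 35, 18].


Squared errors: (33-32)²=1, (25-20)²=25, (11-14)²=9, (39-35)²=16, (20-18)²=4
Sum = 55
MSE = 55/5 = 11

11


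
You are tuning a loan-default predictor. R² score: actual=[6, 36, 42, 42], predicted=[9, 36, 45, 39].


ȳ = 31.5
SS_res = Σ(y-ŷ)² = 27
SS_tot = Σ(y-ȳ)² = 891
R² = 1 - SS_res/SS_tot = 1 - 0.0303 = 0.9697

0.9697


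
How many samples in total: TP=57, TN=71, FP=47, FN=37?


Total = TP + TN + FP + FN
= 57 + 71 + 47 + 37
= 212
(Predicted positive: 104, predicted negative: 108)

212


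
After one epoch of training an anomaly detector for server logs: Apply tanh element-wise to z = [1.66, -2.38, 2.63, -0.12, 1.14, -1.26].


tanh(1.66) = 0.9302
tanh(-2.38) = -0.983
tanh(2.63) = 0.9897
tanh(-0.12) = -0.1194
tanh(1.14) = 0.8144
tanh(-1.26) = -0.8511
result = [0.9302, -0.983, 0.9897, -0.1194, 0.8144, -0.8511]

[0.9302, -0.983, 0.9897, -0.1194, 0.8144, -0.8511]


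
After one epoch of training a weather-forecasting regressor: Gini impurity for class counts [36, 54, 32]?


Probabilities: [36/122, 54/122, 32/122] ≈ [0.2951, 0.4426, 0.2623]
Σpᵢ² = (1296 + 2916 + 1024)/122² = 5236/14884
Gini = 1 - Σpᵢ² = 1 - 5236/14884 = 0.6482

0.6482


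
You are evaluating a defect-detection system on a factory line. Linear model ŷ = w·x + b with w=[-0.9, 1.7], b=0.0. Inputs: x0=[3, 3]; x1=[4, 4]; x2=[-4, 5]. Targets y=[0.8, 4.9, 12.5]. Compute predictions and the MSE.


ŷ0 = (-0.9)·(3) + (1.7)·(3) + 0.0 = 2.4
ŷ1 = (-0.9)·(4) + (1.7)·(4) + 0.0 = 3.2
ŷ2 = (-0.9)·(-4) + (1.7)·(5) + 0.0 = 12.1
errors² = [2.56, 2.89, 0.16]
MSE = 5.6100/3 = 1.87

1.87


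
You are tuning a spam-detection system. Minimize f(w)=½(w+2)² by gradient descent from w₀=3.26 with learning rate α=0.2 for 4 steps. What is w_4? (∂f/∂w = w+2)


step 1: grad = 3.26+2 = 5.26; w = 3.26 - 0.2·(5.26) = 2.208
step 2: grad = 2.208+2 = 4.208; w = 2.208 - 0.2·(4.208) = 1.3664
step 3: grad = 1.3664+2 = 3.3664; w = 1.3664 - 0.2·(3.3664) = 0.69312
step 4: grad = 0.69312+2 = 2.69312; w = 0.69312 - 0.2·(2.69312) = 0.154496

0.154496


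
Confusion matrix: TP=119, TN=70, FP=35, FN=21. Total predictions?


Total = TP + TN + FP + FN
= 119 + 70 + 35 + 21
= 245
(Predicted positive: 154, predicted negative: 91)

245


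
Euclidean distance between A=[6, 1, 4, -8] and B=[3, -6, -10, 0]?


d = √((6-3)² + (1+ 6)² + (4+ 10)² + (-8-0)²)
  = √(9 + 49 + 196 + 64)
  = √318 = 17.8326

17.8326


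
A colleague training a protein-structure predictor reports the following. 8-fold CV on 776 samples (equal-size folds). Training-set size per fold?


Fold size = 776/8 = 97
Training per fold = 776 - 97 = 679

679


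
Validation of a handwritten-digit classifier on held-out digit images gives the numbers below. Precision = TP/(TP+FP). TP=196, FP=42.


Precision = TP/(TP+FP)
= 196/(196+42)
= 196/238 = 82.35%

82.35%


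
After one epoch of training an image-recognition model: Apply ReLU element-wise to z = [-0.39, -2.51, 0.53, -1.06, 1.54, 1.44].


ReLU(-0.39) = max(0, -0.39) = 0.0
ReLU(-2.51) = max(0, -2.51) = 0.0
ReLU(0.53) = max(0, 0.53) = 0.53
ReLU(-1.06) = max(0, -1.06) = 0.0
ReLU(1.54) = max(0, 1.54) = 1.54
ReLU(1.44) = max(0, 1.44) = 1.44
result = [0.0, 0.0, 0.53, 0.0, 1.54, 1.44]

[0.0, 0.0, 0.53, 0.0, 1.54, 1.44]


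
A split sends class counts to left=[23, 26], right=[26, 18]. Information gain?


Parent = [49, 44], H_parent = 0.9979
H_left = 0.9973 (n=49), H_right = 0.976 (n=44)
H_children = (49/93)·0.9973 + (44/93)·0.976 = 0.9872
IG = 0.9979 - 0.9872 = 0.0107

0.0107


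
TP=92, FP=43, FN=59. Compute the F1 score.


Precision = 92/135 = 0.6815
Recall = 92/151 = 0.6093
F1 = 2·P·R/(P+R) = 2·TP/(2·TP+FP+FN) = 184/(184+43+59) = 184/286 = 0.6434

0.6434


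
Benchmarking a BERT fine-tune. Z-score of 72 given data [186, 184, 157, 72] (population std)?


μ = 149.75, σ = 46.327
z = (72 - 149.75)/46.327 = -1.6783

-1.6783


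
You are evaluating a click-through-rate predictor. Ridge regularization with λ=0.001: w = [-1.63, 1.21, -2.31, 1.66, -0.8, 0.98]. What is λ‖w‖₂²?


‖w‖₂² = (-1.63)² + (1.21)² + (-2.31)² + (1.66)² + (-0.8)² + (0.98)²
     = 2.6569 + 1.4641 + 5.3361 + 2.7556 + 0.64 + 0.9604
     = 13.8131
λ·‖w‖₂² = 0.001·13.8131 = 0.013813

0.013813


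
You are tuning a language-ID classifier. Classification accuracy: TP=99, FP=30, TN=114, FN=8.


Accuracy = (TP+TN)/(TP+TN+FP+FN)
= (99+114)/(251)
= 213/251 = 84.86%

84.86%


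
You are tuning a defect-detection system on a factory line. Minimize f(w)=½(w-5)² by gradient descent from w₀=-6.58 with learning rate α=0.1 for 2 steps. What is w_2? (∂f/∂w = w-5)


step 1: grad = -6.58-5 = -11.58; w = -6.58 - 0.1·(-11.58) = -5.422
step 2: grad = -5.422-5 = -10.422; w = -5.422 - 0.1·(-10.422) = -4.3798

-4.3798


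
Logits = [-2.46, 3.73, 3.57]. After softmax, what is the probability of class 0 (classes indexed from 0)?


Exponentials: e^-2.46=0.0854, e^3.73=41.6791, e^3.57=35.5166
Sum = 77.2811
Softmax = [0.0011, 0.5393, 0.4596]
p[0] = 0.0854/77.2811 = 0.0011

0.0011


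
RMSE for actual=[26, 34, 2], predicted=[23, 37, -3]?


MSE = 43/3 = 14.3333
RMSE = √(43/3) = 3.7859

3.7859


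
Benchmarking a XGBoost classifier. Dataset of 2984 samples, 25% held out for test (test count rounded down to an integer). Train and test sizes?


Test = ⌊2984·25/100⌋ = 746
Train = 2984 - 746 = 2238

Train: 2238, Test: 746


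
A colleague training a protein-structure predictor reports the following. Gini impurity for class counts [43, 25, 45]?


Probabilities: [43/113, 25/113, 45/113] ≈ [0.3805, 0.2212, 0.3982]
Σpᵢ² = (1849 + 625 + 2025)/113² = 4499/12769
Gini = 1 - Σpᵢ² = 1 - 4499/12769 = 0.6477

0.6477


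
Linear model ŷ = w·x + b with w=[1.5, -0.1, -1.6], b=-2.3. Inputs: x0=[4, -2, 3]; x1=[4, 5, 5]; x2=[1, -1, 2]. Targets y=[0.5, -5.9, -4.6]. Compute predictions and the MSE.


ŷ0 = (1.5)·(4) + (-0.1)·(-2) + (-1.6)·(3) - 2.3 = -0.9
ŷ1 = (1.5)·(4) + (-0.1)·(5) + (-1.6)·(5) - 2.3 = -4.8
ŷ2 = (1.5)·(1) + (-0.1)·(-1) + (-1.6)·(2) - 2.3 = -3.9
errors² = [1.96, 1.21, 0.49]
MSE = 3.6600/3 = 1.22

1.22


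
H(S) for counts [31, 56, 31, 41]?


Probabilities: [31/159, 56/159, 31/159, 41/159] ≈ [0.195, 0.3522, 0.195, 0.2579]
H = -((31/159)·log₂(31/159) + (56/159)·log₂(56/159) + (31/159)·log₂(31/159) + (41/159)·log₂(41/159))
  = 1.9542 bits

1.9542 bits


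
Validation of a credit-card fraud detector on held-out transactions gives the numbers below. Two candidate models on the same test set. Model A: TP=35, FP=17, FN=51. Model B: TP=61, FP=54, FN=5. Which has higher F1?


Model A: P=35/52=0.6731, R=35/86=0.407, F1=2PR/(P+R)=2TP/(2TP+FP+FN)=70/138=0.5072
Model B: P=61/115=0.5304, R=61/66=0.9242, F1=2PR/(P+R)=2TP/(2TP+FP+FN)=122/181=0.674
0.5072 < 0.674 → Model B

Model B


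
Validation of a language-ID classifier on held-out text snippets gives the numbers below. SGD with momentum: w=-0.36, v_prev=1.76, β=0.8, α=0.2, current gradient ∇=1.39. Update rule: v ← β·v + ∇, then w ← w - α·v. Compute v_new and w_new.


v_new = 0.8·1.76 + 1.39 = 1.408 + 1.39 = 2.798
w_new = -0.36 - 0.2·2.798 = -0.36 - 0.5596 = -0.9196

v_new=2.798, w_new=-0.9196


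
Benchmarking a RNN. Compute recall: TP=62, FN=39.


Recall = TP/(TP+FN)
= 62/(62+39)
= 62/101 = 61.39%

61.39%


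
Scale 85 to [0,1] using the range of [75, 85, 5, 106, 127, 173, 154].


min=5, max=173
(85-5)/(173-5) = 80/168 = 0.4762

0.4762


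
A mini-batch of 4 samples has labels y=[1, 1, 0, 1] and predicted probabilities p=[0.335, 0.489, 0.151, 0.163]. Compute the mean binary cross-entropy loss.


L[0] = -ln(0.335) = 1.0936
L[1] = -ln(0.489) = 0.7154
L[2] = -ln(1-0.151) = -ln(0.849) = 0.1637
L[3] = -ln(0.163) = 1.814
mean = (1.0936 + 0.7154 + 0.1637 + 1.814)/4 = 0.9467

0.9467


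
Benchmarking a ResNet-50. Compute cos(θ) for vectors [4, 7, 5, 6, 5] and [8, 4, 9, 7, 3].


A·B = 4·8 + 7·4 + 5·9 + 6·7 + 5·3 = 162
‖A‖ = √151 = 12.2882, ‖B‖ = √219 = 14.7986
cos = 162/(√151·√219) = 162/√33069 = 0.8908

0.8908


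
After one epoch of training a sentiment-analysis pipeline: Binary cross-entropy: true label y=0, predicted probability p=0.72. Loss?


BCE = -[y·ln(p) + (1-y)·ln(1-p)]
= -0 - 1·ln(1-0.72)
= -ln(0.28) = 1.273

1.273


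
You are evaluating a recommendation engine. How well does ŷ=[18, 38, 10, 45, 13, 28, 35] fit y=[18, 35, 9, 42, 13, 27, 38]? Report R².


ȳ = 26
SS_res = Σ(y-ŷ)² = 29
SS_tot = Σ(y-ȳ)² = 1004
R² = 1 - SS_res/SS_tot = 1 - 0.0289 = 0.9711

0.9711


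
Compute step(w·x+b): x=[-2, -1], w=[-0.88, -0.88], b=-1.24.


z = (-2)·(-0.88) + (-1)·(-0.88) - 1.24
  = 1.4
step(z) = 1 (z≥0)

1


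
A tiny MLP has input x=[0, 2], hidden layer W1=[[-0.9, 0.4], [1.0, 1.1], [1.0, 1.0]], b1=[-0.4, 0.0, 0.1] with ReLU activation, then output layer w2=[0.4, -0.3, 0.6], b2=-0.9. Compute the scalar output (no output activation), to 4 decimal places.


z1[0] = (-0.9)·(0) + (0.4)·(2) - 0.4 = 0.4
z1[1] = (1.0)·(0) + (1.1)·(2) + 0.0 = 2.2
z1[2] = (1.0)·(0) + (1.0)·(2) + 0.1 = 2.1
h = ReLU(z1) = [0.4, 2.2, 2.1]
output = (0.4)·(0.4) + (-0.3)·(2.2) + (0.6)·(2.1) - 0.9 = -0.14

-0.14


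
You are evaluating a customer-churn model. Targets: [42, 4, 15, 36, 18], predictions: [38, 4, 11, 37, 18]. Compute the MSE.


Squared errors: (42-38)²=16, (4-4)²=0, (15-11)²=16, (36-37)²=1, (18-18)²=0
Sum = 33
MSE = 33/5 = 33/5

33/5


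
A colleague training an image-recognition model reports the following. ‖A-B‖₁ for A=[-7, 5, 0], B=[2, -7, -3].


d = |-7-2| + |5+ 7| + |0+ 3|
  = 9 + 12 + 3
  = 24

24


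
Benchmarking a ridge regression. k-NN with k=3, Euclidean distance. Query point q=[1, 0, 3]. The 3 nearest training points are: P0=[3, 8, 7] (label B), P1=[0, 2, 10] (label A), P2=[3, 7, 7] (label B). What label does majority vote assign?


d(q,P0) = 9.1652  (label B)
d(q,P1) = 7.3485  (label A)
d(q,P2) = 8.3066  (label B)
Votes: A=1, B=2
Majority → B

B


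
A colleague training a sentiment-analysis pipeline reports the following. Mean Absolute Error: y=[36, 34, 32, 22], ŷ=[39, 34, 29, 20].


Absolute errors: |36-39|=3, |34-34|=0, |32-29|=3, |22-20|=2
Sum = 8
MAE = 8/4 = 2

2


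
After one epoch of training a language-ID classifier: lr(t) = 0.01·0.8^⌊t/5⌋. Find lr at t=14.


n_drops = ⌊14/5⌋ = 2
lr = 0.01·0.8^2 = 0.01·0.64 = 0.0064

0.0064


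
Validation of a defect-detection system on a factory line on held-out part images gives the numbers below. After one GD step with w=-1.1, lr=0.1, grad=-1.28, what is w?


w_new = w - α·∇
= -1.1 - 0.1·-1.28
= -1.1 + 0.128
= -0.972

-0.972


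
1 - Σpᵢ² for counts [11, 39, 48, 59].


Probabilities: [11/157, 39/157, 48/157, 59/157] ≈ [0.0701, 0.2484, 0.3057, 0.3758]
Σpᵢ² = (121 + 1521 + 2304 + 3481)/157² = 7427/24649
Gini = 1 - Σpᵢ² = 1 - 7427/24649 = 0.6987

0.6987


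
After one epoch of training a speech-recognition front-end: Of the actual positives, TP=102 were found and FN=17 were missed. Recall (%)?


Recall = TP/(TP+FN)
= 102/(102+17)
= 102/119 = 85.71%

85.71%


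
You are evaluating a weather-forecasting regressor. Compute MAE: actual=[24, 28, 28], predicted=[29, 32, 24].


Absolute errors: |24-29|=5, |28-32|=4, |28-24|=4
Sum = 13
MAE = 13/3 = 13/3

13/3


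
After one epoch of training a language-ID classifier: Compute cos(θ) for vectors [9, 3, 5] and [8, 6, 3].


A·B = 9·8 + 3·6 + 5·3 = 105
‖A‖ = √115 = 10.7238, ‖B‖ = √109 = 10.4403
cos = 105/(√115·√109) = 105/√12535 = 0.9378

0.9378


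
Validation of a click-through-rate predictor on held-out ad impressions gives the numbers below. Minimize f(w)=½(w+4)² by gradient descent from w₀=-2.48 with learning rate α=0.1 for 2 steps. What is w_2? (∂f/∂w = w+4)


step 1: grad = -2.48+4 = 1.52; w = -2.48 - 0.1·(1.52) = -2.632
step 2: grad = -2.632+4 = 1.368; w = -2.632 - 0.1·(1.368) = -2.7688

-2.7688


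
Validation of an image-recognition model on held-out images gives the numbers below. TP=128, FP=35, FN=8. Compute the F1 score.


Precision = 128/163 = 0.7853
Recall = 128/136 = 0.9412
F1 = 2·P·R/(P+R) = 2·TP/(2·TP+FP+FN) = 256/(256+35+8) = 256/299 = 0.8562

0.8562


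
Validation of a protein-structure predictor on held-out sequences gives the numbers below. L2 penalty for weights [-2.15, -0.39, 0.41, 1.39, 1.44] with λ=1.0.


‖w‖₂² = (-2.15)² + (-0.39)² + (0.41)² + (1.39)² + (1.44)²
     = 4.6225 + 0.1521 + 0.1681 + 1.9321 + 2.0736
     = 8.9484
λ·‖w‖₂² = 1.0·8.9484 = 8.9484

8.9484
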